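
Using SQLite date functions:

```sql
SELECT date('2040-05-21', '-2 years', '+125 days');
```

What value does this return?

2038-09-23

Adding -2 years to 2040-05-21 gives 2038-05-21.
Applying '+125 days' to 2038-05-21: counting 125 days forward gives 2038-09-23.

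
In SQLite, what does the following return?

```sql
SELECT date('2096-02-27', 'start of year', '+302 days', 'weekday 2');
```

2096-10-30

`start of year` rewinds 2096-02-27 to 2096-01-01.
Applying '+302 days' to 2096-01-01: counting 302 days forward gives 2096-10-29.
`weekday 2` advances to the next Tuesday; 2096-10-29 is a Monday, so it moves forward to 2096-10-30.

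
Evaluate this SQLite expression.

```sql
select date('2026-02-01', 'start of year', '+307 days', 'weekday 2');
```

2026-11-10

`start of year` rewinds 2026-02-01 to 2026-01-01.
Applying '+307 days' to 2026-01-01: counting 307 days forward gives 2026-11-04.
`weekday 2` advances to the next Tuesday; 2026-11-04 is a Wednesday, so it moves forward to 2026-11-10.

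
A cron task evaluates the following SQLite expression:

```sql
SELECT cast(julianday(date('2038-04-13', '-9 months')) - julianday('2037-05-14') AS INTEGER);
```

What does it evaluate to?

Adding -9 months to 2038-04-13 gives 2037-07-13.
17 days remain in May 2037 after the 14th (31 − 14).
June 2037: 30 days.
Then 13 days into July 2037.
Total: 17 + 30 + 13 = 60.

60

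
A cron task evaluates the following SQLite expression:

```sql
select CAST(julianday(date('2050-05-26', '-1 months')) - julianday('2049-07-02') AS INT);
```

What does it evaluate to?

298

Adding -1 month to 2050-05-26 gives 2050-04-26.
29 days remain in July 2049 after the 2nd (31 − 2).
Full months from August 2049 through March 2050 contribute their day counts.
Then 26 days into April 2050.
Total: 29 + 31 + 30 + 31 + 30 + 31 + 31 + 28 + 31 + 26 = 298.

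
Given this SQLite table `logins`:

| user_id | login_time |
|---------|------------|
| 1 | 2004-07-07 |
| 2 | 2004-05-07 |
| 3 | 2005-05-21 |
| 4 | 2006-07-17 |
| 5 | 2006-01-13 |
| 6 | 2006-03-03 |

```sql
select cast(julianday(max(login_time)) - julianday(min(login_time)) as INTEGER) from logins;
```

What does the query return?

801

MIN = 2004-05-07, MAX = 2006-07-17.
24 days remain in May 2004 after the 7th (31 − 7).
Full months from June 2004 through June 2006 contribute their day counts.
Then 17 days into July 2006.
Total: 24 + 30 + 31 + 31 + 30 + 31 + 30 + 31 + 31 + 28 + 31 + 30 + 31 + 30 + 31 + 31 + 30 + 31 + 30 + 31 + 31 + 28 + 31 + 30 + 31 + 30 + 17 = 801.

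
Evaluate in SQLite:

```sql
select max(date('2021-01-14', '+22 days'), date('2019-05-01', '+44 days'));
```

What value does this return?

2021-02-05

date('2021-01-14', '+22 days') → 2021-02-05.
date('2019-05-01', '+44 days') → 2019-06-14.
Later of the two is 2021-02-05.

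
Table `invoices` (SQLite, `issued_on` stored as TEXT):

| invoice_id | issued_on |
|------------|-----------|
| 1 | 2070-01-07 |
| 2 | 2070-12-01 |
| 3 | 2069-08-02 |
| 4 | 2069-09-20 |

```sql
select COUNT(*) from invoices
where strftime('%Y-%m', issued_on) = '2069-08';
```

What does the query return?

1

Rows with year-month 2069-08: 2069-08-02 → 1.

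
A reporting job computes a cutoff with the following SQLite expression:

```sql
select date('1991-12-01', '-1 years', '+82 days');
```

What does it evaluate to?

1991-02-21

Adding -1 year to 1991-12-01 gives 1990-12-01.
Applying '+82 days' to 1990-12-01: counting 82 days forward gives 1991-02-21.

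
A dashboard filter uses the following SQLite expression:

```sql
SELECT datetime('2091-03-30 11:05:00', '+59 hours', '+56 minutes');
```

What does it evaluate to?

2091-04-01 23:01:00

+59 hours from 2091-03-30 11:05:00 is 2091-04-01 22:05:00 (crosses midnight).
+56 minutes from 2091-04-01 22:05:00 is 2091-04-01 23:01:00.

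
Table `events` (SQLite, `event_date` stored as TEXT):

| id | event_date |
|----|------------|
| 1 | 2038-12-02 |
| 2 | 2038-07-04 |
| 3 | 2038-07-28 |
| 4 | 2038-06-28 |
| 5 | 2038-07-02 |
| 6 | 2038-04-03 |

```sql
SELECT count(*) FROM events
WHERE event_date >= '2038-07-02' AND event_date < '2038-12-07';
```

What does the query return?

Rows in [2038-07-02, 2038-12-07): 2038-12-02, 2038-07-04, 2038-07-28, 2038-07-02 → 4 rows.

4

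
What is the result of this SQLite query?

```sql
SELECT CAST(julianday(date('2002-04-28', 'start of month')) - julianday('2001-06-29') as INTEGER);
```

276

`start of month` rewinds 2002-04-28 to 2002-04-01.
1 day remains in June 2001 after the 29th (30 − 29).
Full months from July 2001 through March 2002 contribute their day counts.
Then 1 day into April 2002.
Total: 1 + 31 + 31 + 30 + 31 + 30 + 31 + 31 + 28 + 31 + 1 = 276.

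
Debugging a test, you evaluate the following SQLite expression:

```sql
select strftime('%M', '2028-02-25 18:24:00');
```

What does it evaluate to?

`%M` extracts the 2-digit minute: 24.

24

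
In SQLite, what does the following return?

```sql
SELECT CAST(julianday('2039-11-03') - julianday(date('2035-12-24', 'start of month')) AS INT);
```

1433

`start of month` rewinds 2035-12-24 to 2035-12-01.
30 days remain in December 2035 after the 1st (31 − 1).
Full months from January 2036 through October 2039 contribute their day counts.
Then 3 days into November 2039.
Total: 30 + 31 + 29 + 31 + 30 + 31 + 30 + 31 + 31 + 30 + 31 + 30 + 31 + 31 + 28 + 31 + 30 + 31 + 30 + 31 + 31 + 30 + 31 + 30 + 31 + 31 + 28 + 31 + 30 + 31 + 30 + 31 + 31 + 30 + 31 + 30 + 31 + 31 + 28 + 31 + 30 + 31 + 30 + 31 + 31 + 30 + 31 + 3 = 1433.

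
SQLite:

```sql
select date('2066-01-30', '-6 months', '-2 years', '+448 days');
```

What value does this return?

Adding -6 months to 2066-01-30 gives 2065-07-30.
Adding -2 years to 2065-07-30 gives 2063-07-30.
Applying '+448 days' to 2063-07-30: counting 448 days forward gives 2064-10-20.

2064-10-20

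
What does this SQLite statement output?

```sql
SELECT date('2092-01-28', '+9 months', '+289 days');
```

Adding +9 months to 2092-01-28 gives 2092-10-28.
Applying '+289 days' to 2092-10-28: counting 289 days forward gives 2093-08-13.

2093-08-13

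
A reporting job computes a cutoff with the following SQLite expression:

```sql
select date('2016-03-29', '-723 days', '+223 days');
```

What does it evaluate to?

Applying '-723 days' to 2016-03-29: counting 723 days back gives 2014-04-06.
Applying '+223 days' to 2014-04-06: counting 223 days forward gives 2014-11-15.

2014-11-15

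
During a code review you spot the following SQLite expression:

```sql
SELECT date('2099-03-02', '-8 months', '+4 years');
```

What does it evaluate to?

2102-07-02

Adding -8 months to 2099-03-02 gives 2098-07-02.
Adding +4 years to 2098-07-02 gives 2102-07-02.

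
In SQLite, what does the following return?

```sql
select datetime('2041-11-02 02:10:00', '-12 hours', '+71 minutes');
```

2041-11-01 15:21:00

-12 hours from 2041-11-02 02:10:00 is 2041-11-01 14:10:00 (crosses midnight).
71 minutes = 1h 11m; +71 minutes from 2041-11-01 14:10:00 is 2041-11-01 15:21:00.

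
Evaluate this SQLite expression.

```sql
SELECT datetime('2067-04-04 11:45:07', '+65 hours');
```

2067-04-07 04:45:07

+65 hours from 2067-04-04 11:45:07 is 2067-04-07 04:45:07 (crosses midnight).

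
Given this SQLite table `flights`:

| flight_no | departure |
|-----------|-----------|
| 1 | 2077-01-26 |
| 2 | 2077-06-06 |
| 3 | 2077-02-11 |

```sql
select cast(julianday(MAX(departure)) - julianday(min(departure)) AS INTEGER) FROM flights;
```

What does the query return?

131

MIN = 2077-01-26, MAX = 2077-06-06.
5 days remain in January 2077 after the 26th (31 − 26).
February 2077: 28 days.
March 2077: 31 days.
April 2077: 30 days.
May 2077: 31 days.
Then 6 days into June 2077.
Total: 5 + 28 + 31 + 30 + 31 + 6 = 131.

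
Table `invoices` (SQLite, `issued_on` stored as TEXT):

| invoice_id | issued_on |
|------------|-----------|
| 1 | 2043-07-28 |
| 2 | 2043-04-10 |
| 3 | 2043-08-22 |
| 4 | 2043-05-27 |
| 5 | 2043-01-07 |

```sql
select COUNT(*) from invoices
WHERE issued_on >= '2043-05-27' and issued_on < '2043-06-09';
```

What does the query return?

1

Rows in [2043-05-27, 2043-06-09): 2043-05-27 → 1 row.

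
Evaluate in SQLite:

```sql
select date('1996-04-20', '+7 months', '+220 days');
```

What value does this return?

1997-06-28

Adding +7 months to 1996-04-20 gives 1996-11-20.
Applying '+220 days' to 1996-11-20: counting 220 days forward gives 1997-06-28.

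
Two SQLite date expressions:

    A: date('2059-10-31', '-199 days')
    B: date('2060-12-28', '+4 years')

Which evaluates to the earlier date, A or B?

A = 2059-04-15.
B = 2064-12-28.
A is earlier.

A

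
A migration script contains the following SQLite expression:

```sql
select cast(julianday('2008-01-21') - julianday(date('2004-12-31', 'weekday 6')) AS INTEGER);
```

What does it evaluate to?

1115

`weekday 6` advances to the next Saturday; 2004-12-31 is a Friday, so it moves forward to 2005-01-01.
30 days remain in January 2005 after the 1st (31 − 1).
Full months from February 2005 through December 2007 contribute their day counts.
Then 21 days into January 2008.
Total: 30 + 28 + 31 + 30 + 31 + 30 + 31 + 31 + 30 + 31 + 30 + 31 + 31 + 28 + 31 + 30 + 31 + 30 + 31 + 31 + 30 + 31 + 30 + 31 + 31 + 28 + 31 + 30 + 31 + 30 + 31 + 31 + 30 + 31 + 30 + 31 + 21 = 1115.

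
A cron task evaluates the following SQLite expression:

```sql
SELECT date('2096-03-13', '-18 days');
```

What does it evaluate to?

Going back 13 days from 2096-03-13 reaches 2096-02-29 (last day of February, 29 days).
Going back 5 days within February lands on 2096-02-24.

2096-02-24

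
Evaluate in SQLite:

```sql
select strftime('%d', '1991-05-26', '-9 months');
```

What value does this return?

First apply '-9 months': 1991-05-26 → 1990-08-26.
`%d` extracts the 2-digit day of month: 26.

26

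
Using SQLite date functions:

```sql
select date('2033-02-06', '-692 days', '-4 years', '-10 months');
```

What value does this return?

Applying '-692 days' to 2033-02-06: counting 692 days back gives 2031-03-17.
Adding -4 years to 2031-03-17 gives 2027-03-17.
Adding -10 months to 2027-03-17 gives 2026-05-17.

2026-05-17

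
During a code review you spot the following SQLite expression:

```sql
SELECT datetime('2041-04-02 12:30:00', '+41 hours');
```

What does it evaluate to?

2041-04-04 05:30:00

+41 hours from 2041-04-02 12:30:00 is 2041-04-04 05:30:00 (crosses midnight).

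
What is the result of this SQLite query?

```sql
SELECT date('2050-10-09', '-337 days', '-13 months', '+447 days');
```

Applying '-337 days' to 2050-10-09: counting 337 days back gives 2049-11-06.
Adding -13 months to 2049-11-06 gives 2048-10-06.
Applying '+447 days' to 2048-10-06: counting 447 days forward gives 2049-12-27.

2049-12-27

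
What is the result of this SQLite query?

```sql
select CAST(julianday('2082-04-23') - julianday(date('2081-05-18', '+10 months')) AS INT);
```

Adding +10 months to 2081-05-18 gives 2082-03-18.
13 days remain in March 2082 after the 18th (31 − 18).
Then 23 days into April 2082.
Total: 13 + 23 = 36.

36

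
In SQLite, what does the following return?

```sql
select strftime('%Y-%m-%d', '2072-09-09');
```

`%Y-%m-%d` extracts the ISO date: 2072-09-09.

2072-09-09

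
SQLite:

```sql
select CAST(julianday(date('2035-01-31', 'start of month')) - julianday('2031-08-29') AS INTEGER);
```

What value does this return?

1221

`start of month` rewinds 2035-01-31 to 2035-01-01.
2 days remain in August 2031 after the 29th (31 − 29).
Full months from September 2031 through December 2034 contribute their day counts.
Then 1 day into January 2035.
Total: 2 + 30 + 31 + 30 + 31 + 31 + 29 + 31 + 30 + 31 + 30 + 31 + 31 + 30 + 31 + 30 + 31 + 31 + 28 + 31 + 30 + 31 + 30 + 31 + 31 + 30 + 31 + 30 + 31 + 31 + 28 + 31 + 30 + 31 + 30 + 31 + 31 + 30 + 31 + 30 + 31 + 1 = 1221.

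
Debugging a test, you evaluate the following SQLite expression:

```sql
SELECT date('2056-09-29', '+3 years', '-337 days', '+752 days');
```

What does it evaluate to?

Adding +3 years to 2056-09-29 gives 2059-09-29.
Applying '-337 days' to 2059-09-29: counting 337 days back gives 2058-10-27.
Applying '+752 days' to 2058-10-27: counting 752 days forward gives 2060-11-17.

2060-11-17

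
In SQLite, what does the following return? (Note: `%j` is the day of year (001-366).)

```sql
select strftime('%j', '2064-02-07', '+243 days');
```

First apply '+243 days': 2064-02-07 → 2064-10-07.
Day-of-year for 2064-10-07: days since 2064-01-01 inclusive = 281, zero-padded to 281.

281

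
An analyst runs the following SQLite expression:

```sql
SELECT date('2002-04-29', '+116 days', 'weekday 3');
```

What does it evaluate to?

2002-08-28

Applying '+116 days' to 2002-04-29: counting 116 days forward gives 2002-08-23.
`weekday 3` advances to the next Wednesday; 2002-08-23 is a Friday, so it moves forward to 2002-08-28.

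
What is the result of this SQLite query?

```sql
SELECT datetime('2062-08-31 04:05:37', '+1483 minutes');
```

2062-09-01 04:48:37

1483 minutes = 24h 43m; +1483 minutes from 2062-08-31 04:05:37 is 2062-09-01 04:48:37 (crosses midnight).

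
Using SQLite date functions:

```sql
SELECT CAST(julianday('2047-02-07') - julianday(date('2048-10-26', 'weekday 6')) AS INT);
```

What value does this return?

`weekday 6` advances to the next Saturday; 2048-10-26 is a Monday, so it moves forward to 2048-10-31.
21 days remain in February 2047 after the 7th (28 − 7).
Full months from March 2047 through September 2048 contribute their day counts.
Then 31 days into October 2048.
Total: 21 + 31 + 30 + 31 + 30 + 31 + 31 + 30 + 31 + 30 + 31 + 31 + 29 + 31 + 30 + 31 + 30 + 31 + 31 + 30 + 31 = 632.
The subtraction is earlier − later, so the result is −632 → -632.

-632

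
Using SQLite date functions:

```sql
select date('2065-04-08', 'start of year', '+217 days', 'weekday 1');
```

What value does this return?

`start of year` rewinds 2065-04-08 to 2065-01-01.
Applying '+217 days' to 2065-01-01: counting 217 days forward gives 2065-08-06.
`weekday 1` advances to the next Monday; 2065-08-06 is a Thursday, so it moves forward to 2065-08-10.

2065-08-10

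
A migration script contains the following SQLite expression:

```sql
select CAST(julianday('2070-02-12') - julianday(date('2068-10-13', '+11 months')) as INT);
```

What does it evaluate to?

152

Adding +11 months to 2068-10-13 gives 2069-09-13.
17 days remain in September 2069 after the 13th (30 − 13).
October 2069: 31 days.
November 2069: 30 days.
December 2069: 31 days.
January 2070: 31 days.
Then 12 days into February 2070.
Total: 17 + 31 + 30 + 31 + 31 + 12 = 152.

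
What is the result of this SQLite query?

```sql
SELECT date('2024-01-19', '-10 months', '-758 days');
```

2021-02-19

Adding -10 months to 2024-01-19 gives 2023-03-19.
Applying '-758 days' to 2023-03-19: counting 758 days back gives 2021-02-19.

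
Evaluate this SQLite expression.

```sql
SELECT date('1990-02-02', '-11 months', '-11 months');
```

Adding -11 months to 1990-02-02 gives 1989-03-02.
Adding -11 months to 1989-03-02 gives 1988-04-02.

1988-04-02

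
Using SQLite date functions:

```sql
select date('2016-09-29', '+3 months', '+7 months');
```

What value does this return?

2017-07-29

Adding +3 months to 2016-09-29 gives 2016-12-29.
Adding +7 months to 2016-12-29 gives 2017-07-29.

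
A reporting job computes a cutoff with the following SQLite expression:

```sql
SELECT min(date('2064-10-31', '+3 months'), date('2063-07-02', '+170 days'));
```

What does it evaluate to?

2063-12-19

date('2064-10-31', '+3 months') → 2065-01-31.
date('2063-07-02', '+170 days') → 2063-12-19.
Earlier of the two is 2063-12-19.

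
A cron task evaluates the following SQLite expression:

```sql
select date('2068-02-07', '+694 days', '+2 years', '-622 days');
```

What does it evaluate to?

Applying '+694 days' to 2068-02-07: counting 694 days forward gives 2070-01-01.
Adding +2 years to 2070-01-01 gives 2072-01-01.
Applying '-622 days' to 2072-01-01: counting 622 days back gives 2070-04-19.

2070-04-19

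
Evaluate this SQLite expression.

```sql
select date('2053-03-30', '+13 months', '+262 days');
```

Adding +13 months to 2053-03-30 gives 2054-04-30.
Applying '+262 days' to 2054-04-30: counting 262 days forward gives 2055-01-17.

2055-01-17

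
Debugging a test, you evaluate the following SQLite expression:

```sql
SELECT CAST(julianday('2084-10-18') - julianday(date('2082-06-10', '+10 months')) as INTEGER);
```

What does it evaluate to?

557

Adding +10 months to 2082-06-10 gives 2083-04-10.
20 days remain in April 2083 after the 10th (30 − 10).
Full months from May 2083 through September 2084 contribute their day counts.
Then 18 days into October 2084.
Total: 20 + 31 + 30 + 31 + 31 + 30 + 31 + 30 + 31 + 31 + 29 + 31 + 30 + 31 + 30 + 31 + 31 + 30 + 18 = 557.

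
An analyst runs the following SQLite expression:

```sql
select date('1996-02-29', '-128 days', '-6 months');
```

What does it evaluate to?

1995-04-24

Applying '-128 days' to 1996-02-29: counting 128 days back gives 1995-10-24.
Adding -6 months to 1995-10-24 gives 1995-04-24.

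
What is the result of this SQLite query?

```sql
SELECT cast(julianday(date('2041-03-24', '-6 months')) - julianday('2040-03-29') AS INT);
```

179

Adding -6 months to 2041-03-24 gives 2040-09-24.
2 days remain in March 2040 after the 29th (31 − 29).
April 2040: 30 days.
May 2040: 31 days.
June 2040: 30 days.
July 2040: 31 days.
August 2040: 31 days.
Then 24 days into September 2040.
Total: 2 + 30 + 31 + 30 + 31 + 31 + 24 = 179.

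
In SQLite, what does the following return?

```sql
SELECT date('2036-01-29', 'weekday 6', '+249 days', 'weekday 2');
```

2036-10-14

`weekday 6` advances to the next Saturday; 2036-01-29 is a Tuesday, so it moves forward to 2036-02-02.
Applying '+249 days' to 2036-02-02: counting 249 days forward gives 2036-10-08.
`weekday 2` advances to the next Tuesday; 2036-10-08 is a Wednesday, so it moves forward to 2036-10-14.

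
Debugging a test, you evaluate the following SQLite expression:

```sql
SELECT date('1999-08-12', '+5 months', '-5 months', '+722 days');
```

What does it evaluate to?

Adding +5 months to 1999-08-12 gives 2000-01-12.
Adding -5 months to 2000-01-12 gives 1999-08-12.
Applying '+722 days' to 1999-08-12: counting 722 days forward gives 2001-08-03.

2001-08-03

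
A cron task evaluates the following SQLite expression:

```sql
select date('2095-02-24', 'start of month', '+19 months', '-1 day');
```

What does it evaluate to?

`start of month` rewinds 2095-02-24 to 2095-02-01.
Adding +19 months to 2095-02-01 gives 2096-09-01.
Going back 1 day from 2096-09-01 reaches 2096-08-31 (last day of August, 31 days).

2096-08-31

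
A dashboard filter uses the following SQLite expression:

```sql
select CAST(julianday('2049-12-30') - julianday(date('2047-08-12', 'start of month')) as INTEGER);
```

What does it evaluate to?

`start of month` rewinds 2047-08-12 to 2047-08-01.
30 days remain in August 2047 after the 1st (31 − 1).
Full months from September 2047 through November 2049 contribute their day counts.
Then 30 days into December 2049.
Total: 30 + 30 + 31 + 30 + 31 + 31 + 29 + 31 + 30 + 31 + 30 + 31 + 31 + 30 + 31 + 30 + 31 + 31 + 28 + 31 + 30 + 31 + 30 + 31 + 31 + 30 + 31 + 30 + 30 = 882.

882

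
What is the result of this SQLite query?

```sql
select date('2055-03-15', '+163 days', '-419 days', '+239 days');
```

Applying '+163 days' to 2055-03-15: counting 163 days forward gives 2055-08-25.
Applying '-419 days' to 2055-08-25: counting 419 days back gives 2054-07-02.
Applying '+239 days' to 2054-07-02: counting 239 days forward gives 2055-02-26.

2055-02-26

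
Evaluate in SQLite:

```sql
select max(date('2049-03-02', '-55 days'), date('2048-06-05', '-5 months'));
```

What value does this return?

date('2049-03-02', '-55 days') → 2049-01-06.
date('2048-06-05', '-5 months') → 2048-01-05.
Later of the two is 2049-01-06.

2049-01-06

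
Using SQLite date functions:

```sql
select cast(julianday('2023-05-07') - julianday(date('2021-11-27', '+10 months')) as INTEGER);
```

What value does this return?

222

Adding +10 months to 2021-11-27 gives 2022-09-27.
3 days remain in September 2022 after the 27th (30 − 27).
Full months from October 2022 through April 2023 contribute their day counts.
Then 7 days into May 2023.
Total: 3 + 31 + 30 + 31 + 31 + 28 + 31 + 30 + 7 = 222.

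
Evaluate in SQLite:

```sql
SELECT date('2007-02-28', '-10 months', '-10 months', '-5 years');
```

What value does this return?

2000-06-28

Adding -10 months to 2007-02-28 gives 2006-04-28.
Adding -10 months to 2006-04-28 gives 2005-06-28.
Adding -5 years to 2005-06-28 gives 2000-06-28.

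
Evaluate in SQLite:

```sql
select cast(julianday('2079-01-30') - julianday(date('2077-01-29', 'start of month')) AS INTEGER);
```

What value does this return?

`start of month` rewinds 2077-01-29 to 2077-01-01.
30 days remain in January 2077 after the 1st (31 − 1).
Full months from February 2077 through December 2078 contribute their day counts.
Then 30 days into January 2079.
Total: 30 + 28 + 31 + 30 + 31 + 30 + 31 + 31 + 30 + 31 + 30 + 31 + 31 + 28 + 31 + 30 + 31 + 30 + 31 + 31 + 30 + 31 + 30 + 31 + 30 = 759.

759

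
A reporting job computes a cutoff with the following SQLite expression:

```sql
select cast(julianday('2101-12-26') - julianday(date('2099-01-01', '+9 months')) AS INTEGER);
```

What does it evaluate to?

816

Adding +9 months to 2099-01-01 gives 2099-10-01.
30 days remain in October 2099 after the 1st (31 − 1).
Full months from November 2099 through November 2101 contribute their day counts.
Then 26 days into December 2101.
Total: 30 + 30 + 31 + 31 + 28 + 31 + 30 + 31 + 30 + 31 + 31 + 30 + 31 + 30 + 31 + 31 + 28 + 31 + 30 + 31 + 30 + 31 + 31 + 30 + 31 + 30 + 26 = 816.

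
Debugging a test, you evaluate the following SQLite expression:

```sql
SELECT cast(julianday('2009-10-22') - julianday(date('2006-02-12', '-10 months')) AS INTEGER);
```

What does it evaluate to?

1654

Adding -10 months to 2006-02-12 gives 2005-04-12.
18 days remain in April 2005 after the 12th (30 − 12).
Full months from May 2005 through September 2009 contribute their day counts.
Then 22 days into October 2009.
Total: 18 + 31 + 30 + 31 + 31 + 30 + 31 + 30 + 31 + 31 + 28 + 31 + 30 + 31 + 30 + 31 + 31 + 30 + 31 + 30 + 31 + 31 + 28 + 31 + 30 + 31 + 30 + 31 + 31 + 30 + 31 + 30 + 31 + 31 + 29 + 31 + 30 + 31 + 30 + 31 + 31 + 30 + 31 + 30 + 31 + 31 + 28 + 31 + 30 + 31 + 30 + 31 + 31 + 30 + 22 = 1654.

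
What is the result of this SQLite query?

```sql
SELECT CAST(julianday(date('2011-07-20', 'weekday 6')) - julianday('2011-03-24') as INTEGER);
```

`weekday 6` advances to the next Saturday; 2011-07-20 is a Wednesday, so it moves forward to 2011-07-23.
7 days remain in March 2011 after the 24th (31 − 24).
April 2011: 30 days.
May 2011: 31 days.
June 2011: 30 days.
Then 23 days into July 2011.
Total: 7 + 30 + 31 + 30 + 23 = 121.

121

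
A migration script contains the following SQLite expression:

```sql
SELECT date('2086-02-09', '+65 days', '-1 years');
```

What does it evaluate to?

Applying '+65 days' to 2086-02-09: counting 65 days forward gives 2086-04-15.
Adding -1 year to 2086-04-15 gives 2085-04-15.

2085-04-15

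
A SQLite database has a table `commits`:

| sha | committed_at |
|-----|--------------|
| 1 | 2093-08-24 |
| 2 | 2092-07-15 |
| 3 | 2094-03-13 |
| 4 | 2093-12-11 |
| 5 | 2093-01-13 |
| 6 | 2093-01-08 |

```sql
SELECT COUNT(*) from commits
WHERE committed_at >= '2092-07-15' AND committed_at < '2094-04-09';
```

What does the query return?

Rows in [2092-07-15, 2094-04-09): 2093-08-24, 2092-07-15, 2094-03-13, 2093-12-11, 2093-01-13, 2093-01-08 → 6 rows.

6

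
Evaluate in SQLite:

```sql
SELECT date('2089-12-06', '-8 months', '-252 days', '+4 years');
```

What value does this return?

Adding -8 months to 2089-12-06 gives 2089-04-06.
Applying '-252 days' to 2089-04-06: counting 252 days back gives 2088-07-28.
Adding +4 years to 2088-07-28 gives 2092-07-28.

2092-07-28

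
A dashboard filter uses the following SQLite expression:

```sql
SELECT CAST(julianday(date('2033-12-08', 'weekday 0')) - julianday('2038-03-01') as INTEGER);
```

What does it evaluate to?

-1541

`weekday 0` advances to the next Sunday; 2033-12-08 is a Thursday, so it moves forward to 2033-12-11.
20 days remain in December 2033 after the 11th (31 − 11).
Full months from January 2034 through February 2038 contribute their day counts.
Then 1 day into March 2038.
Total: 20 + 31 + 28 + 31 + 30 + 31 + 30 + 31 + 31 + 30 + 31 + 30 + 31 + 31 + 28 + 31 + 30 + 31 + 30 + 31 + 31 + 30 + 31 + 30 + 31 + 31 + 29 + 31 + 30 + 31 + 30 + 31 + 31 + 30 + 31 + 30 + 31 + 31 + 28 + 31 + 30 + 31 + 30 + 31 + 31 + 30 + 31 + 30 + 31 + 31 + 28 + 1 = 1541.
The subtraction is earlier − later, so the result is −1541 → -1541.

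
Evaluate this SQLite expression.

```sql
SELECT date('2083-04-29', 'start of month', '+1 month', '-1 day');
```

2083-04-30

`start of month` rewinds 2083-04-29 to 2083-04-01.
Adding +1 month to 2083-04-01 gives 2083-05-01.
Going back 1 day from 2083-05-01 reaches 2083-04-30 (last day of April, 30 days).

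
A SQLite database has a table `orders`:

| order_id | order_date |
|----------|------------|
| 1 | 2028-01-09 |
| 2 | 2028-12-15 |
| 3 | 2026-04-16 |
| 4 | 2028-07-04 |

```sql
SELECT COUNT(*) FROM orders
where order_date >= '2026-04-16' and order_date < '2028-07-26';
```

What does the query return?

3

Rows in [2026-04-16, 2028-07-26): 2028-01-09, 2026-04-16, 2028-07-04 → 3 rows.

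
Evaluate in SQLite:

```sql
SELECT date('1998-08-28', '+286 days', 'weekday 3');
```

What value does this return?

1999-06-16

Applying '+286 days' to 1998-08-28: counting 286 days forward gives 1999-06-10.
`weekday 3` advances to the next Wednesday; 1999-06-10 is a Thursday, so it moves forward to 1999-06-16.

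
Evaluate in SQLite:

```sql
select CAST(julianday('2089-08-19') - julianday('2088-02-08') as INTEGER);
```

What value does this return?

21 days remain in February 2088 after the 8th (29 − 8).
Full months from March 2088 through July 2089 contribute their day counts.
Then 19 days into August 2089.
Total: 21 + 31 + 30 + 31 + 30 + 31 + 31 + 30 + 31 + 30 + 31 + 31 + 28 + 31 + 30 + 31 + 30 + 31 + 19 = 558.

558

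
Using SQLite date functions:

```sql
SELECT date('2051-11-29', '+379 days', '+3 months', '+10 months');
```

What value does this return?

2054-01-12

Applying '+379 days' to 2051-11-29: counting 379 days forward gives 2052-12-12.
Adding +3 months to 2052-12-12 gives 2053-03-12.
Adding +10 months to 2053-03-12 gives 2054-01-12.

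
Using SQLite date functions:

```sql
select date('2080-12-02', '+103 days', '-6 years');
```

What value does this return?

2075-03-15

Applying '+103 days' to 2080-12-02: counting 103 days forward gives 2081-03-15.
Adding -6 years to 2081-03-15 gives 2075-03-15.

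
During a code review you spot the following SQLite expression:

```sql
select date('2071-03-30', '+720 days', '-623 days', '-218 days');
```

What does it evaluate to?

Applying '+720 days' to 2071-03-30: counting 720 days forward gives 2073-03-19.
Applying '-623 days' to 2073-03-19: counting 623 days back gives 2071-07-05.
Applying '-218 days' to 2071-07-05: counting 218 days back gives 2070-11-29.

2070-11-29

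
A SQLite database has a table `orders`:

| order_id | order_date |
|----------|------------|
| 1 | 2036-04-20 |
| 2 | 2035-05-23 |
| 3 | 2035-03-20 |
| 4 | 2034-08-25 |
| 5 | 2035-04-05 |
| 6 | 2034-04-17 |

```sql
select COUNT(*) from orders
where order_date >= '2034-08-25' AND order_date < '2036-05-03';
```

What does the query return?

Rows in [2034-08-25, 2036-05-03): 2036-04-20, 2035-05-23, 2035-03-20, 2034-08-25, 2035-04-05 → 5 rows.

5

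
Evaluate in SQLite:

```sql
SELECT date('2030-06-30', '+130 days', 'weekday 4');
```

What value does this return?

2030-11-07

Applying '+130 days' to 2030-06-30: counting 130 days forward gives 2030-11-07.
`weekday 4` advances to the next Thursday; 2030-11-07 is already a Thursday, so it stays at 2030-11-07.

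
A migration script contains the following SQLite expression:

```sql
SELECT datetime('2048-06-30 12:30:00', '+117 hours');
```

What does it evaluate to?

+117 hours from 2048-06-30 12:30:00 is 2048-07-05 09:30:00 (crosses midnight).

2048-07-05 09:30:00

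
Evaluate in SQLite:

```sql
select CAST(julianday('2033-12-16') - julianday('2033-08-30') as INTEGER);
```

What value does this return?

108

1 day remains in August 2033 after the 30th (31 − 30).
September 2033: 30 days.
October 2033: 31 days.
November 2033: 30 days.
Then 16 days into December 2033.
Total: 1 + 30 + 31 + 30 + 16 = 108.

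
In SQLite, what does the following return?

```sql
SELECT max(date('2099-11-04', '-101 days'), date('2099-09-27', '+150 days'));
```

date('2099-11-04', '-101 days') → 2099-07-26.
date('2099-09-27', '+150 days') → 2100-02-24.
Later of the two is 2100-02-24.

2100-02-24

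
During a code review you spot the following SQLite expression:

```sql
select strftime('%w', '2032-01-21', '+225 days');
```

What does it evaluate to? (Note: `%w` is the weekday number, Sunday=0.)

First apply '+225 days': 2032-01-21 → 2032-09-02.
2032-09-02 is a Thursday; with Sunday=0 that is 4.

4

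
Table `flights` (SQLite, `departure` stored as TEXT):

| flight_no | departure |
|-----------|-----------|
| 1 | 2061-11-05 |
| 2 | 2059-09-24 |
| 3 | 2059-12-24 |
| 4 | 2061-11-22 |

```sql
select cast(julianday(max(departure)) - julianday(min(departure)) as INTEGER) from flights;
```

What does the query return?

790

MIN = 2059-09-24, MAX = 2061-11-22.
6 days remain in September 2059 after the 24th (30 − 24).
Full months from October 2059 through October 2061 contribute their day counts.
Then 22 days into November 2061.
Total: 6 + 31 + 30 + 31 + 31 + 29 + 31 + 30 + 31 + 30 + 31 + 31 + 30 + 31 + 30 + 31 + 31 + 28 + 31 + 30 + 31 + 30 + 31 + 31 + 30 + 31 + 22 = 790.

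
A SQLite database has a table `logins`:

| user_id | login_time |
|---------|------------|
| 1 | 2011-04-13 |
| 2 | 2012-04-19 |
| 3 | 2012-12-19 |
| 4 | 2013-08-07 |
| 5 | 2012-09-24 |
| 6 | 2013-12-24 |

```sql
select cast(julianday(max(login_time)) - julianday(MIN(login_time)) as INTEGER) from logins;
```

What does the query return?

986

MIN = 2011-04-13, MAX = 2013-12-24.
17 days remain in April 2011 after the 13th (30 − 13).
Full months from May 2011 through November 2013 contribute their day counts.
Then 24 days into December 2013.
Total: 17 + 31 + 30 + 31 + 31 + 30 + 31 + 30 + 31 + 31 + 29 + 31 + 30 + 31 + 30 + 31 + 31 + 30 + 31 + 30 + 31 + 31 + 28 + 31 + 30 + 31 + 30 + 31 + 31 + 30 + 31 + 30 + 24 = 986.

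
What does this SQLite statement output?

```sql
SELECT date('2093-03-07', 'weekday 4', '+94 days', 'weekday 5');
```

2093-06-19

`weekday 4` advances to the next Thursday; 2093-03-07 is a Saturday, so it moves forward to 2093-03-12.
Applying '+94 days' to 2093-03-12: counting 94 days forward gives 2093-06-14.
`weekday 5` advances to the next Friday; 2093-06-14 is a Sunday, so it moves forward to 2093-06-19.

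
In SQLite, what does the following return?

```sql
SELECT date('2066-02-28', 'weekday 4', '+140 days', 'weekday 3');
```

`weekday 4` advances to the next Thursday; 2066-02-28 is a Sunday, so it moves forward to 2066-03-04.
Applying '+140 days' to 2066-03-04: counting 140 days forward gives 2066-07-22.
`weekday 3` advances to the next Wednesday; 2066-07-22 is a Thursday, so it moves forward to 2066-07-28.

2066-07-28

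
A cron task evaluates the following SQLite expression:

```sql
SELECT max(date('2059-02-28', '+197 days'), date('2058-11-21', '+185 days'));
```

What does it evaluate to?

date('2059-02-28', '+197 days') → 2059-09-13.
date('2058-11-21', '+185 days') → 2059-05-25.
Later of the two is 2059-09-13.

2059-09-13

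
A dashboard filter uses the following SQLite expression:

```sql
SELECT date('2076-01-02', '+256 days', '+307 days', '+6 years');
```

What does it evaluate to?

Applying '+256 days' to 2076-01-02: counting 256 days forward gives 2076-09-14.
Applying '+307 days' to 2076-09-14: counting 307 days forward gives 2077-07-18.
Adding +6 years to 2077-07-18 gives 2083-07-18.

2083-07-18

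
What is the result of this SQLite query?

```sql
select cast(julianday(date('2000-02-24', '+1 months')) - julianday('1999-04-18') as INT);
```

Adding +1 month to 2000-02-24 gives 2000-03-24.
12 days remain in April 1999 after the 18th (30 − 18).
Full months from May 1999 through February 2000 contribute their day counts.
Then 24 days into March 2000.
Total: 12 + 31 + 30 + 31 + 31 + 30 + 31 + 30 + 31 + 31 + 29 + 24 = 341.

341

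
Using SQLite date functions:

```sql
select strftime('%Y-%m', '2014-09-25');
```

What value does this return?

2014-09

`%Y-%m` extracts the year-month: 2014-09.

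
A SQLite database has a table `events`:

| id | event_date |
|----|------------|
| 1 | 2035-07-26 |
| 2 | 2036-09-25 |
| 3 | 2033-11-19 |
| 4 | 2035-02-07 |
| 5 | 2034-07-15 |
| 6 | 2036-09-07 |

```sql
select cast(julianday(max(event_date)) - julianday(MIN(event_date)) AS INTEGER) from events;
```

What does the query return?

MIN = 2033-11-19, MAX = 2036-09-25.
11 days remain in November 2033 after the 19th (30 − 19).
Full months from December 2033 through August 2036 contribute their day counts.
Then 25 days into September 2036.
Total: 11 + 31 + 31 + 28 + 31 + 30 + 31 + 30 + 31 + 31 + 30 + 31 + 30 + 31 + 31 + 28 + 31 + 30 + 31 + 30 + 31 + 31 + 30 + 31 + 30 + 31 + 31 + 29 + 31 + 30 + 31 + 30 + 31 + 31 + 25 = 1041.

1041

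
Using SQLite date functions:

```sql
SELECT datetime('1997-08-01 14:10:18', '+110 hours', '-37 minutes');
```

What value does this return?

1997-08-06 03:33:18

+110 hours from 1997-08-01 14:10:18 is 1997-08-06 04:10:18 (crosses midnight).
-37 minutes from 1997-08-06 04:10:18 is 1997-08-06 03:33:18.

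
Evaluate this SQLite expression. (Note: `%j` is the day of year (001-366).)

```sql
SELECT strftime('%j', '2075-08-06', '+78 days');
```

296

First apply '+78 days': 2075-08-06 → 2075-10-23.
Day-of-year for 2075-10-23: days since 2075-01-01 inclusive = 296, zero-padded to 296.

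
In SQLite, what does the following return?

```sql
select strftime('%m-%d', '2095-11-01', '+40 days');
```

12-11

First apply '+40 days': 2095-11-01 → 2095-12-11.
`%m-%d` extracts the month-day: 12-11.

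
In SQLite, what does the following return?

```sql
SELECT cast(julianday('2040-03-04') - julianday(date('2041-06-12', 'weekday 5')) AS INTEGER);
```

`weekday 5` advances to the next Friday; 2041-06-12 is a Wednesday, so it moves forward to 2041-06-14.
27 days remain in March 2040 after the 4th (31 − 4).
Full months from April 2040 through May 2041 contribute their day counts.
Then 14 days into June 2041.
Total: 27 + 30 + 31 + 30 + 31 + 31 + 30 + 31 + 30 + 31 + 31 + 28 + 31 + 30 + 31 + 14 = 467.
The subtraction is earlier − later, so the result is −467 → -467.

-467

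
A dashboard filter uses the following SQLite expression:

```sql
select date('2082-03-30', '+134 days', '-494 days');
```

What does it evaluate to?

2081-04-04

Applying '+134 days' to 2082-03-30: counting 134 days forward gives 2082-08-11.
Applying '-494 days' to 2082-08-11: counting 494 days back gives 2081-04-04.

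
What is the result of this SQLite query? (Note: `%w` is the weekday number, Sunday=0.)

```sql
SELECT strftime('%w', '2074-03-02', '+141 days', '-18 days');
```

2

First apply '+141 days', '-18 days': 2074-03-02 → 2074-07-03.
2074-07-03 is a Tuesday; with Sunday=0 that is 2.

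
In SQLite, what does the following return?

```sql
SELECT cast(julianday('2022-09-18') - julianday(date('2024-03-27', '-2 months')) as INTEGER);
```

-496

Adding -2 months to 2024-03-27 gives 2024-01-27.
12 days remain in September 2022 after the 18th (30 − 18).
Full months from October 2022 through December 2023 contribute their day counts.
Then 27 days into January 2024.
Total: 12 + 31 + 30 + 31 + 31 + 28 + 31 + 30 + 31 + 30 + 31 + 31 + 30 + 31 + 30 + 31 + 27 = 496.
The subtraction is earlier − later, so the result is −496 → -496.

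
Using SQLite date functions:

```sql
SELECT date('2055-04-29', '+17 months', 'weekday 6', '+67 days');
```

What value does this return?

Adding +17 months to 2055-04-29 gives 2056-09-29.
`weekday 6` advances to the next Saturday; 2056-09-29 is a Friday, so it moves forward to 2056-09-30.
Applying '+67 days' to 2056-09-30: counting 67 days forward gives 2056-12-06.

2056-12-06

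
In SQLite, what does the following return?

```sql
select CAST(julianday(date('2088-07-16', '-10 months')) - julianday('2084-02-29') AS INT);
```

Adding -10 months to 2088-07-16 gives 2087-09-16.
0 days remain in February 2084 after the 29th (29 − 29).
Full months from March 2084 through August 2087 contribute their day counts.
Then 16 days into September 2087.
Total: 0 + 31 + 30 + 31 + 30 + 31 + 31 + 30 + 31 + 30 + 31 + 31 + 28 + 31 + 30 + 31 + 30 + 31 + 31 + 30 + 31 + 30 + 31 + 31 + 28 + 31 + 30 + 31 + 30 + 31 + 31 + 30 + 31 + 30 + 31 + 31 + 28 + 31 + 30 + 31 + 30 + 31 + 31 + 16 = 1295.

1295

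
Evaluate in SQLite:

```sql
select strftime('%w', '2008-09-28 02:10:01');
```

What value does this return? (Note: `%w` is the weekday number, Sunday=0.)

0

2008-09-28 is a Sunday; with Sunday=0 that is 0.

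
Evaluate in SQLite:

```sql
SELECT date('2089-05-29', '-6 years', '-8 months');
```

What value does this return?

2082-09-29

Adding -6 years to 2089-05-29 gives 2083-05-29.
Adding -8 months to 2083-05-29 gives 2082-09-29.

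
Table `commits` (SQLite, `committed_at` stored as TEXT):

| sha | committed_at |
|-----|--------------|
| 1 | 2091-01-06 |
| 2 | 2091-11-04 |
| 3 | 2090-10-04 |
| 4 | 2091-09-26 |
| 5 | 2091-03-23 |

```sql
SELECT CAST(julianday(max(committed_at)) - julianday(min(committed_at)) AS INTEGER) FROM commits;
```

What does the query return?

MIN = 2090-10-04, MAX = 2091-11-04.
27 days remain in October 2090 after the 4th (31 − 4).
Full months from November 2090 through October 2091 contribute their day counts.
Then 4 days into November 2091.
Total: 27 + 30 + 31 + 31 + 28 + 31 + 30 + 31 + 30 + 31 + 31 + 30 + 31 + 4 = 396.

396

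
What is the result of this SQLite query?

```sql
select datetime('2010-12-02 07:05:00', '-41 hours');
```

-41 hours from 2010-12-02 07:05:00 is 2010-11-30 14:05:00 (crosses midnight).

2010-11-30 14:05:00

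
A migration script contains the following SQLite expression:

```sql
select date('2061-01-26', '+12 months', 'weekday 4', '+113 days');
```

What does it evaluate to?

2062-05-19

Adding +12 months to 2061-01-26 gives 2062-01-26.
`weekday 4` advances to the next Thursday; 2062-01-26 is already a Thursday, so it stays at 2062-01-26.
Applying '+113 days' to 2062-01-26: counting 113 days forward gives 2062-05-19.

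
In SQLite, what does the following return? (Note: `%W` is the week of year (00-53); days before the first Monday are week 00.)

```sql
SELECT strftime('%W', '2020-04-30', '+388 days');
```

First apply '+388 days': 2020-04-30 → 2021-05-23.
2021-05-23 is a Sunday. SQLite's %W counts Mondays since the year started; the result is 20.

20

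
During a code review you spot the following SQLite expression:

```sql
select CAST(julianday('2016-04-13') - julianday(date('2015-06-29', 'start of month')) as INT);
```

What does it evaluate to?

`start of month` rewinds 2015-06-29 to 2015-06-01.
29 days remain in June 2015 after the 1st (30 − 1).
Full months from July 2015 through March 2016 contribute their day counts.
Then 13 days into April 2016.
Total: 29 + 31 + 31 + 30 + 31 + 30 + 31 + 31 + 29 + 31 + 13 = 317.

317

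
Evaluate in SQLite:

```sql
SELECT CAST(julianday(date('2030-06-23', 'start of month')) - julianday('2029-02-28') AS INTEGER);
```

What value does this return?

`start of month` rewinds 2030-06-23 to 2030-06-01.
0 days remain in February 2029 after the 28th (28 − 28).
Full months from March 2029 through May 2030 contribute their day counts.
Then 1 day into June 2030.
Total: 0 + 31 + 30 + 31 + 30 + 31 + 31 + 30 + 31 + 30 + 31 + 31 + 28 + 31 + 30 + 31 + 1 = 458.

458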